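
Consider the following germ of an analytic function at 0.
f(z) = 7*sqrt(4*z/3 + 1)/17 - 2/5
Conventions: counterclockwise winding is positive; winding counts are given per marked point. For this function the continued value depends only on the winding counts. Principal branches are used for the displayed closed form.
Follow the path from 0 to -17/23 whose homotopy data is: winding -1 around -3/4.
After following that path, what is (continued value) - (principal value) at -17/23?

The rational part is single-valued and drops out of the difference; each branch term changes only by its own monodromy.
(7/17)*sqrt(1 - z/(-3/4)): winding -1 is odd, the square root flips sign, contributing -2*(7/17)*sqrt(1 - (-17/23)/(-3/4)) = -2*(7/17)*sqrt(1/69) = -(14/1173)*sqrt(69).
Summing the contributions at z = -17/23 gives -(14/1173)*sqrt(69).

Continued minus principal equals -(14/1173)*sqrt(69).


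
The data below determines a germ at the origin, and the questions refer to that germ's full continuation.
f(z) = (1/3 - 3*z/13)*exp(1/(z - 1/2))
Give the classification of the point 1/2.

The point is an essential singularity.

The exponent 1/(z - (1/2)) has a pole at 1/2, so exp(1/(z - (1/2))) takes every nonzero value near it: an essential singularity (not a pole of any order).


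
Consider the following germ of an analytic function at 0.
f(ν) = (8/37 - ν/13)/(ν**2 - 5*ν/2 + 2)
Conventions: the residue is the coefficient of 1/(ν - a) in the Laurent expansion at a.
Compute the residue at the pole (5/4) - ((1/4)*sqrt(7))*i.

The factor ν**2 - 5*ν/2 + 2 splits as (ν - a)(ν - a') with a = (5/4) - ((1/4)*sqrt(7))*i, a' = (5/4) + ((1/4)*sqrt(7))*i. At the order-1 pole a set g(ν) = (ν - a)*f(ν) = [8/37 - ν/13] / (ν - a').
Simple pole: residue = g(a) at a = (5/4) - ((1/4)*sqrt(7))*i, which is (-1/26) + ((33/962)*sqrt(7))*i.

The residue is (-1/26) + ((33/962)*sqrt(7))*i.


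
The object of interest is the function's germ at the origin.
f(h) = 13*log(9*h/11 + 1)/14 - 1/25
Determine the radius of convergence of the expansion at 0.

Branch term (13/14)*log(1 - h/(-11/9)): its argument vanishes at h = -11/9, a logarithmic branch point, modulus 11/9.
The radius of convergence is the smallest modulus among the singular points: 11/9.

The radius of convergence is 11/9.


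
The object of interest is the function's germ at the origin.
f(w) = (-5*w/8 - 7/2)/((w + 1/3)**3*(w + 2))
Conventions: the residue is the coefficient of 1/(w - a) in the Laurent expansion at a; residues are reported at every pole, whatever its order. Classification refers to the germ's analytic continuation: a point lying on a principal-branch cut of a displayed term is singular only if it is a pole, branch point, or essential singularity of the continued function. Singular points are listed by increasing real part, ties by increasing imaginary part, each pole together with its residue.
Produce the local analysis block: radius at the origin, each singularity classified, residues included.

Denominator factor (w + 2): pole of order 1 at -2, modulus 2.
Denominator factor (w + 1/3)^3: pole of order 3 at -1/3, modulus 1/3.
The radius of convergence is the smallest modulus among the singular points: 1/3.
At the order-1 pole -2 set g(w) = (w - (-2))*f(w) = (-5*w/8 - 7/2)/(w + 1/3)**3.
Simple pole: residue = g(a) at a = -2, which is 243/500.
At the order-3 pole -1/3 set g(w) = (w - (-1/3))^3*f(w) = (-5*w/8 - 7/2)/(w + 2).
Order-3 pole: residue = g''(a)/2; g''(-1/3) = -243/250, so the residue is -243/500.
List the singular points by increasing real part (a conjugate pair: the negative imaginary part first).

Radius of convergence at 0: 1/3.
At -2: a pole of order 1; residue 243/500.
At -1/3: a pole of order 3; residue -243/500.


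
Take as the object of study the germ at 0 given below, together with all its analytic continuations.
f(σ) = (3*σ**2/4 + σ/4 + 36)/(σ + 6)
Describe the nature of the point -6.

The denominator factor σ + 6 vanishes at -6 and appears to the power 1; the numerator there equals 123/2, nonzero, and no other factor vanishes.
Hence a pole whose order is the multiplicity, 1.

The point is a pole of order 1.


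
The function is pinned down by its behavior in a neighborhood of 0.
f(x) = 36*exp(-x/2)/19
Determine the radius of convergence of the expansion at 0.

The radius of convergence is infinite.

The factor exp(-x/2) is entire and contributes no finite singular point.
The polynomial part has no poles.
No finite singular points: the Taylor series at 0 converges everywhere.


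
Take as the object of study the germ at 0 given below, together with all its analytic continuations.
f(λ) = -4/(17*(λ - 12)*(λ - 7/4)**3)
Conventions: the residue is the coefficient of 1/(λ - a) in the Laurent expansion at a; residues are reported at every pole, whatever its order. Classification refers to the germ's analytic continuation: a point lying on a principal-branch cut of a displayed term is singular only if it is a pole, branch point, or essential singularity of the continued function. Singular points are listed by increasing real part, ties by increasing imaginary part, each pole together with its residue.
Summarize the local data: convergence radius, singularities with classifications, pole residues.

Denominator factor (λ - 7/4)^3: pole of order 3 at 7/4, modulus 7/4.
Denominator factor (λ - 12): pole of order 1 at 12, modulus 12.
The radius of convergence is the smallest modulus among the singular points: 7/4.
At the order-3 pole 7/4 set g(λ) = (λ - (7/4))^3*f(λ) = -4/(17*(λ - 12)).
Order-3 pole: residue = g''(a)/2; g''(7/4) = 512/1171657, so the residue is 256/1171657.
At the order-1 pole 12 set g(λ) = (λ - (12))*f(λ) = -4/(17*(λ - 7/4)**3).
Simple pole: residue = g(a) at a = 12, which is -256/1171657.
List the singular points by increasing real part (a conjugate pair: the negative imaginary part first).

Radius of convergence at 0: 7/4.
At 7/4: a pole of order 3; residue 256/1171657.
At 12: a pole of order 1; residue -256/1171657.


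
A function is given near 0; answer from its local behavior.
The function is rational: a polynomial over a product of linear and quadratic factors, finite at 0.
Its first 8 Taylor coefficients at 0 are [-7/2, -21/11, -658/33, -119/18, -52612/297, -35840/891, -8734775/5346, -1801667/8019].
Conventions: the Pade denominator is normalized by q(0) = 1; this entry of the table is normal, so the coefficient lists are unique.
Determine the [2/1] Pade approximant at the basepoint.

The Pade approximant has numerator coefficients [-7/2, -9289/12408, -119777/6204]; denominator coefficients [1, -187/564].


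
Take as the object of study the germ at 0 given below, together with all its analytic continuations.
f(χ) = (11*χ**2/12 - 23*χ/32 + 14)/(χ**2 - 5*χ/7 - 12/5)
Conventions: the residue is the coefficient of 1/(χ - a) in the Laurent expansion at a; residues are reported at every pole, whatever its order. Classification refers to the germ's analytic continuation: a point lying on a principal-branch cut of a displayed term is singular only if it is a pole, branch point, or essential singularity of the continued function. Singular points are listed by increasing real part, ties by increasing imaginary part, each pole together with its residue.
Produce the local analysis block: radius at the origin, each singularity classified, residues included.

Radius of convergence at 0: -5/14 + (1/70)*sqrt(12385).
At 5/14 - (1/70)*sqrt(12385): a pole of order 1; residue -43/1344 - (760973/16645440)*sqrt(12385).
At 5/14 + (1/70)*sqrt(12385): a pole of order 1; residue -43/1344 + (760973/16645440)*sqrt(12385).

Denominator factor (χ**2 - 5*χ/7 - 12/5): discriminant 2477/245, real irrational roots 5/14 + (1/70)*sqrt(12385) and 5/14 - (1/70)*sqrt(12385); poles of order 1, moduli 5/14 + (1/70)*sqrt(12385) and -5/14 + (1/70)*sqrt(12385).
The radius of convergence is the smallest modulus among the singular points: -5/14 + (1/70)*sqrt(12385).
The factor χ**2 - 5*χ/7 - 12/5 splits as (χ - a)(χ - a') with a = 5/14 - (1/70)*sqrt(12385), a' = 5/14 + (1/70)*sqrt(12385). At the order-1 pole a set g(χ) = (χ - a)*f(χ) = [11*χ**2/12 - 23*χ/32 + 14] / (χ - a').
Simple pole: residue = g(a) at a = 5/14 - (1/70)*sqrt(12385), which is -43/1344 - (760973/16645440)*sqrt(12385).
The factor χ**2 - 5*χ/7 - 12/5 splits as (χ - a)(χ - a') with a = 5/14 + (1/70)*sqrt(12385), a' = 5/14 - (1/70)*sqrt(12385). At the order-1 pole a set g(χ) = (χ - a)*f(χ) = [11*χ**2/12 - 23*χ/32 + 14] / (χ - a').
Simple pole: residue = g(a) at a = 5/14 + (1/70)*sqrt(12385), which is -43/1344 + (760973/16645440)*sqrt(12385).
List the singular points by increasing real part (a conjugate pair: the negative imaginary part first).


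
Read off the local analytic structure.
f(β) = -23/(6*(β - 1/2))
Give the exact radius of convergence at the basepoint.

Denominator factor (β - 1/2): pole of order 1 at 1/2, modulus 1/2.
The radius of convergence is the smallest modulus among the singular points: 1/2.

The radius of convergence is 1/2.


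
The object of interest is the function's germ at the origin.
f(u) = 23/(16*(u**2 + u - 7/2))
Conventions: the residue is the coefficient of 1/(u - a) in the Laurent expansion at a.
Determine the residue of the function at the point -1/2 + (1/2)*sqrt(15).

The factor u**2 + u - 7/2 splits as (u - a)(u - a') with a = -1/2 + (1/2)*sqrt(15), a' = -1/2 - (1/2)*sqrt(15). At the order-1 pole a set g(u) = (u - a)*f(u) = [23/16] / (u - a').
Simple pole: residue = g(a) at a = -1/2 + (1/2)*sqrt(15), which is (23/240)*sqrt(15).

The residue is (23/240)*sqrt(15).


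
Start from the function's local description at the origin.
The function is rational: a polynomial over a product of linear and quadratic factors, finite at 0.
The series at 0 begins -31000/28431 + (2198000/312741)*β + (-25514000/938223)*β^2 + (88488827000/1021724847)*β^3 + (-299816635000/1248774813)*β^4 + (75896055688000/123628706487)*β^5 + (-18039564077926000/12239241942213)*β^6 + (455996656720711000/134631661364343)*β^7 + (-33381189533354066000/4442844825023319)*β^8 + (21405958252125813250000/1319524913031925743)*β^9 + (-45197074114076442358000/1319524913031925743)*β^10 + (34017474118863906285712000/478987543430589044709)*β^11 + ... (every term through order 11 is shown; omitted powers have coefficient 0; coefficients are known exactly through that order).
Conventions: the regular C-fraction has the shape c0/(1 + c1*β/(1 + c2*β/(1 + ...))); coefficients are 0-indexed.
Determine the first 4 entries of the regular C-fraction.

Taylor coefficients (read off): a_0 = -31000/28431, a_1 = 2198000/312741, a_2 = -25514000/938223, a_3 = 88488827000/1021724847.
c0 = a_0 = -31000/28431. Peel one level at a time: if S = 1 + c*β/S' with S'(0) = 1, then c is the β-coefficient of S and S' = c*β/(S - 1).
S_1 = c0/f = 1 + (2198/341)*β + (5793338/348843)*β^2 + ...; c1 = 2198/341.
S_2 = c1*β/(S_1 - 1) = 1 + (-2896669/1124277)*β + (20900780701/7891771734)*β^2 + ...; c2 = -2896669/1124277.
S_3 = c2*β/(S_2 - 1) = 1 + (647924201731/630320967738)*β + ...; c3 = 647924201731/630320967738.

The regular C-fraction coefficients are [-31000/28431, 2198/341, -2896669/1124277, 647924201731/630320967738].


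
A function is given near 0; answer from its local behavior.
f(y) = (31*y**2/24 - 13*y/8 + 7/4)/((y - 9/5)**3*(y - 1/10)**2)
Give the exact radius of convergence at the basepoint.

The radius of convergence is 1/10.

Denominator factor (y - 9/5)^3: pole of order 3 at 9/5, modulus 9/5.
Denominator factor (y - 1/10)^2: pole of order 2 at 1/10, modulus 1/10.
The radius of convergence is the smallest modulus among the singular points: 1/10.


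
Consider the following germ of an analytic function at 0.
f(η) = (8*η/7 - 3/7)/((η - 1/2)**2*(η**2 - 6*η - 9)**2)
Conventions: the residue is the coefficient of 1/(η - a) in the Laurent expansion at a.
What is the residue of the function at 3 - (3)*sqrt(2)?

The residue is -384/103823 - (51271/26163396)*sqrt(2).

The factor η**2 - 6*η - 9 splits as (η - a)(η - a') with a = 3 - (3)*sqrt(2), a' = 3 + (3)*sqrt(2). At the order-2 pole a set g(η) = (η - a)^2*f(η) = [(8*η/7 - 3/7)/(η - 1/2)**2] / (η - a')^2.
Order-2 pole: residue = g'(a); g'(3 - (3)*sqrt(2)) = -384/103823 - (51271/26163396)*sqrt(2), so the residue is -384/103823 - (51271/26163396)*sqrt(2).


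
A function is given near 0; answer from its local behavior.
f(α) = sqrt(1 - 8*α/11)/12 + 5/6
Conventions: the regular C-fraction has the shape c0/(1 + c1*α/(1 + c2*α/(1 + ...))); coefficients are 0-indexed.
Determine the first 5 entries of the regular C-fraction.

Taylor coefficients (expand at 0): a_0 = 11/12, a_1 = -1/33, a_2 = -2/363, a_3 = -8/3993, a_4 = -40/43923.
c0 = a_0 = 11/12. Peel one level at a time: if S = 1 + c*α/S' with S'(0) = 1, then c is the α-coefficient of S and S' = c*α/(S - 1).
S_1 = c0/f = 1 + (4/121)*α + (104/14641)*α^2 + ...; c1 = 4/121.
S_2 = c1*α/(S_1 - 1) = 1 + (-26/121)*α + (-4/121)*α^2 + ...; c2 = -26/121.
S_3 = c2*α/(S_2 - 1) = 1 + (-2/13)*α + (-60/1859)*α^2 + ...; c3 = -2/13.
S_4 = c3*α/(S_3 - 1) = 1 + (-30/143)*α + ...; c4 = -30/143.

The regular C-fraction coefficients are [11/12, 4/121, -26/121, -2/13, -30/143].


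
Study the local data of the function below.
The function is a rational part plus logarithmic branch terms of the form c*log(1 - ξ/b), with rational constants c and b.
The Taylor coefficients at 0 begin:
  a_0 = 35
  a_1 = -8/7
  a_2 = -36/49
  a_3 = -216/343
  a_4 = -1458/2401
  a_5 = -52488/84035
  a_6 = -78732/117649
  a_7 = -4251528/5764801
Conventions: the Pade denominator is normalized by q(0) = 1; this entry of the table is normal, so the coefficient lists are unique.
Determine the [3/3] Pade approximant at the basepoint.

Taylor coefficients needed (read off): a_0 = 35, a_1 = -8/7, a_2 = -36/49, a_3 = -216/343, a_4 = -1458/2401, a_5 = -52488/84035, a_6 = -78732/117649.
Write the denominator as Q(ξ) = 1 + q1*ξ + q2*ξ^2 + q3*ξ^3. Requiring Q*f - P = O(ξ^7) with deg P <= 3 kills the coefficients of ξ^4..ξ^6 in Q*f:
  ξ^4: a_4 + q1*a_3 + q2*a_2 + q3*a_1 = 0, i.e. -1458/2401 + (-216/343)*q1 + (-36/49)*q2 + (-8/7)*q3 = 0.
  ξ^5: a_5 + q1*a_4 + q2*a_3 + q3*a_2 = 0, i.e. -52488/84035 + (-1458/2401)*q1 + (-216/343)*q2 + (-36/49)*q3 = 0.
  ξ^6: a_6 + q1*a_5 + q2*a_4 + q3*a_3 = 0, i.e. -78732/117649 + (-52488/84035)*q1 + (-1458/2401)*q2 + (-216/343)*q3 = 0.
Solving this linear system: q1 = -27/14, q2 = 243/245, q3 = -729/6860.
The numerator is Q*f truncated at degree 3: P0 = a_0 = 35; P1 = a_1 + q1*a_0 = -961/14; P2 = a_2 + q1*a_1 + q2*a_0 = 1773/49; P3 = a_3 + q1*a_2 + q2*a_1 + q3*a_0 = -27891/6860.

The Pade approximant has numerator coefficients [35, -961/14, 1773/49, -27891/6860]; denominator coefficients [1, -27/14, 243/245, -729/6860].


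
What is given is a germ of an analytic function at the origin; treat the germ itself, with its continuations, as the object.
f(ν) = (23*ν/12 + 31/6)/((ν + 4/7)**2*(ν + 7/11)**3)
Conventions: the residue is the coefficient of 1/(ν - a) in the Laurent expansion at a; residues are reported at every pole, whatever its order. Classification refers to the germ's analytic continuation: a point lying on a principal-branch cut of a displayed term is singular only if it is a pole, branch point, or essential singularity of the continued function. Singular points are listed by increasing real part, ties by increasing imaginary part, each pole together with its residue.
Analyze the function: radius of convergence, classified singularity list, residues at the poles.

Denominator factor (ν + 7/11)^3: pole of order 3 at -7/11, modulus 7/11.
Denominator factor (ν + 4/7)^2: pole of order 2 at -4/7, modulus 4/7.
The radius of convergence is the smallest modulus among the singular points: 4/7.
At the order-3 pole -7/11 set g(ν) = (ν - (-7/11))^3*f(ν) = (23*ν/12 + 31/6)/(ν + 4/7)**2.
Order-3 pole: residue = g''(a)/2; g''(-7/11) = 5099930143/3750, so the residue is 5099930143/7500.
At the order-2 pole -4/7 set g(ν) = (ν - (-4/7))^2*f(ν) = (23*ν/12 + 31/6)/(ν + 7/11)**3.
Order-2 pole: residue = g'(a); g'(-4/7) = -5099930143/7500, so the residue is -5099930143/7500.
List the singular points by increasing real part (a conjugate pair: the negative imaginary part first).

Radius of convergence at 0: 4/7.
At -7/11: a pole of order 3; residue 5099930143/7500.
At -4/7: a pole of order 2; residue -5099930143/7500.


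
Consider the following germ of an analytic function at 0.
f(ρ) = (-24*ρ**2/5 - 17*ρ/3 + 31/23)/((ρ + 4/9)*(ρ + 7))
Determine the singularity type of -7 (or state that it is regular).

The point is a pole of order 1.

The denominator factor ρ + 7 vanishes at -7 and appears to the power 1; the numerator there equals -66994/345, nonzero, and no other factor vanishes.
Hence a pole whose order is the multiplicity, 1.


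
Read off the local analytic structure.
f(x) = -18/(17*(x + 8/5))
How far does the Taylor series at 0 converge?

Denominator factor (x + 8/5): pole of order 1 at -8/5, modulus 8/5.
The radius of convergence is the smallest modulus among the singular points: 8/5.

The radius of convergence is 8/5.


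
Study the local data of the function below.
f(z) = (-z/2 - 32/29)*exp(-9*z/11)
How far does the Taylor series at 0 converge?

The factor exp(-9*z/11) is entire and contributes no finite singular point.
The polynomial part has no poles.
No finite singular points: the Taylor series at 0 converges everywhere.

The radius of convergence is infinite.


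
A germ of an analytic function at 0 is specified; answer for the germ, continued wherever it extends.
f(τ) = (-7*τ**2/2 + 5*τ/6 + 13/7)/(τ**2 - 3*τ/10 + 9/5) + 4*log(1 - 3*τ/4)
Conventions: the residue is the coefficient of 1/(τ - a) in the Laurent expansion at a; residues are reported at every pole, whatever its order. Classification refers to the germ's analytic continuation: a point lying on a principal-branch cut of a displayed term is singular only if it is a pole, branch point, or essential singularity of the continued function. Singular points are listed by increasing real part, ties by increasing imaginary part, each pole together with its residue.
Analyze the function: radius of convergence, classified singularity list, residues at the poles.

Radius of convergence at 0: 4/3.
At (3/20) - ((3/20)*sqrt(79))*i: a pole of order 1; residue (-13/120) + ((7583/22120)*sqrt(79))*i.
At (3/20) + ((3/20)*sqrt(79))*i: a pole of order 1; residue (-13/120) - ((7583/22120)*sqrt(79))*i.
At 4/3: a logarithmic branch point.

Denominator factor (τ**2 - 3*τ/10 + 9/5): discriminant -711/100, complex-conjugate roots (3/20) + ((3/20)*sqrt(79))*i and (3/20) - ((3/20)*sqrt(79))*i; poles of order 1, moduli (3/5)*sqrt(5) and (3/5)*sqrt(5).
Branch term (4)*log(1 - τ/(4/3)): its argument vanishes at τ = 4/3, a logarithmic branch point, modulus 4/3.
The radius of convergence is the smallest modulus among the singular points: 4/3.
The branch term is analytic at (3/20) - ((3/20)*sqrt(79))*i and contributes nothing to the residue; only the rational part matters.
The factor τ**2 - 3*τ/10 + 9/5 splits as (τ - a)(τ - a') with a = (3/20) - ((3/20)*sqrt(79))*i, a' = (3/20) + ((3/20)*sqrt(79))*i. At the order-1 pole a set g(τ) = (τ - a)*(rational part) = [-7*τ**2/2 + 5*τ/6 + 13/7] / (τ - a').
Simple pole: residue = g(a) at a = (3/20) - ((3/20)*sqrt(79))*i, which is (-13/120) + ((7583/22120)*sqrt(79))*i.
The branch term is analytic at (3/20) + ((3/20)*sqrt(79))*i and contributes nothing to the residue; only the rational part matters.
The factor τ**2 - 3*τ/10 + 9/5 splits as (τ - a)(τ - a') with a = (3/20) + ((3/20)*sqrt(79))*i, a' = (3/20) - ((3/20)*sqrt(79))*i. At the order-1 pole a set g(τ) = (τ - a)*(rational part) = [-7*τ**2/2 + 5*τ/6 + 13/7] / (τ - a').
Simple pole: residue = g(a) at a = (3/20) + ((3/20)*sqrt(79))*i, which is (-13/120) - ((7583/22120)*sqrt(79))*i.
List the singular points by increasing real part (a conjugate pair: the negative imaginary part first).


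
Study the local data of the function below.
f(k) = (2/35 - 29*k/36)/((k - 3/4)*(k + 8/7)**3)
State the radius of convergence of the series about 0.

The radius of convergence is 3/4.

Denominator factor (k + 8/7)^3: pole of order 3 at -8/7, modulus 8/7.
Denominator factor (k - 3/4): pole of order 1 at 3/4, modulus 3/4.
The radius of convergence is the smallest modulus among the singular points: 3/4.


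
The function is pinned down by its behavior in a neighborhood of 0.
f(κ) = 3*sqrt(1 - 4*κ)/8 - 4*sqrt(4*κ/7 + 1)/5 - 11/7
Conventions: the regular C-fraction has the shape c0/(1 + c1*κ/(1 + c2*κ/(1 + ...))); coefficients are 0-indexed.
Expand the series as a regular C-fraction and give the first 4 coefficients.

Taylor coefficients (expand at 0): a_0 = -559/280, a_1 = -137/140, a_2 = -703/980, a_3 = -5177/3430.
c0 = a_0 = -559/280. Peel one level at a time: if S = 1 + c*κ/S' with S'(0) = 1, then c is the κ-coefficient of S and S' = c*κ/(S - 1).
S_1 = c0/f = 1 + (-274/559)*κ + (-260422/2187367)*κ^2 + ...; c1 = -274/559.
S_2 = c1*κ/(S_1 - 1) = 1 + (-130211/536081)*κ + (-924289/919681)*κ^2 + ...; c2 = -130211/536081.
S_3 = c2*κ/(S_2 - 1) = 1 + (-516677551/124872349)*κ + ...; c3 = -516677551/124872349.

The regular C-fraction coefficients are [-559/280, -274/559, -130211/536081, -516677551/124872349].


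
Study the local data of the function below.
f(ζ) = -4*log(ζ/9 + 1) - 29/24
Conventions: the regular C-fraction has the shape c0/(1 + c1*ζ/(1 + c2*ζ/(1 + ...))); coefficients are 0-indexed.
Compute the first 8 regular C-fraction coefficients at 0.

The regular C-fraction coefficients are [-29/24, -32/87, 221/522, 29/11934, 317/5967, 221/14265, 127/3170, 317/16002].

Taylor coefficients (expand at 0): a_0 = -29/24, a_1 = -4/9, a_2 = 2/81, a_3 = -4/2187, a_4 = 1/6561, a_5 = -4/295245, a_6 = 2/1594323, a_7 = -4/33480783.
c0 = a_0 = -29/24. Peel one level at a time: if S = 1 + c*ζ/S' with S'(0) = 1, then c is the ζ-coefficient of S and S' = c*ζ/(S - 1).
S_1 = c0/f = 1 + (-32/87)*ζ + (3536/22707)*ζ^2 + ...; c1 = -32/87.
S_2 = c1*ζ/(S_1 - 1) = 1 + (221/522)*ζ + (-1/972)*ζ^2 + ...; c2 = 221/522.
S_3 = c2*ζ/(S_2 - 1) = 1 + (29/11934)*ζ + (-9193/71210178)*ζ^2 + ...; c3 = 29/11934.
S_4 = c3*ζ/(S_3 - 1) = 1 + (317/5967)*ζ + (-1/1215)*ζ^2 + ...; c4 = 317/5967.
S_5 = c4*ζ/(S_4 - 1) = 1 + (221/14265)*ζ + (-28067/45220050)*ζ^2 + ...; c5 = 221/14265.
S_6 = c5*ζ/(S_5 - 1) = 1 + (127/3170)*ζ + (-1/1260)*ζ^2 + ...; c6 = 127/3170.
S_7 = c6*ζ/(S_6 - 1) = 1 + (317/16002)*ζ + ...; c7 = 317/16002.


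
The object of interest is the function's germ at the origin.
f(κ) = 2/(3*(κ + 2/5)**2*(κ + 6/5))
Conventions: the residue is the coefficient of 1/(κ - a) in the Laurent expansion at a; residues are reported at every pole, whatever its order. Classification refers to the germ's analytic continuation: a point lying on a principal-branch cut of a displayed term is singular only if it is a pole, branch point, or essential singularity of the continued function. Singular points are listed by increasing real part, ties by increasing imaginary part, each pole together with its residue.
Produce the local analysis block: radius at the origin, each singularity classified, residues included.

Radius of convergence at 0: 2/5.
At -6/5: a pole of order 1; residue 25/24.
At -2/5: a pole of order 2; residue -25/24.

Denominator factor (κ + 6/5): pole of order 1 at -6/5, modulus 6/5.
Denominator factor (κ + 2/5)^2: pole of order 2 at -2/5, modulus 2/5.
The radius of convergence is the smallest modulus among the singular points: 2/5.
At the order-1 pole -6/5 set g(κ) = (κ - (-6/5))*f(κ) = 2/(3*(κ + 2/5)**2).
Simple pole: residue = g(a) at a = -6/5, which is 25/24.
At the order-2 pole -2/5 set g(κ) = (κ - (-2/5))^2*f(κ) = 2/(3*(κ + 6/5)).
Order-2 pole: residue = g'(a); g'(-2/5) = -25/24, so the residue is -25/24.
List the singular points by increasing real part (a conjugate pair: the negative imaginary part first).


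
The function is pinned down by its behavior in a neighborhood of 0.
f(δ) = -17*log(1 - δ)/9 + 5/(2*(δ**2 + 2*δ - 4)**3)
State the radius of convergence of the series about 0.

Denominator factor (δ**2 + 2*δ - 4)^3: discriminant 20, real irrational roots -1 + sqrt(5) and -1 - sqrt(5); poles of order 3, moduli -1 + sqrt(5) and 1 + sqrt(5).
Branch term (-17/9)*log(1 - δ/(1)): its argument vanishes at δ = 1, a logarithmic branch point, modulus 1.
The radius of convergence is the smallest modulus among the singular points: 1.

The radius of convergence is 1.


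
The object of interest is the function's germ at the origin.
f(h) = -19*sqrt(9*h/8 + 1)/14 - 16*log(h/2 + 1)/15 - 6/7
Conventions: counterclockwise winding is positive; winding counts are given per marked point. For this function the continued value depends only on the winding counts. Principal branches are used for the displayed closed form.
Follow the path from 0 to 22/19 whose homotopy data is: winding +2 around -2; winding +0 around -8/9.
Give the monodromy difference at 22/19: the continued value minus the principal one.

The rational part is single-valued and drops out of the difference; each branch term changes only by its own monodromy.
(-19/14)*sqrt(1 - h/(-8/9)): winding +0 is even, the square root returns to the same sheet, contribution 0.
(-16/15)*log(1 - h/(-2)): each positive loop around -2 adds 2*pi*i to the log, so winding +2 contributes (-16/15)*(2)*2*pi*i = -(64/15)*pi*i.
Summing the contributions at h = 22/19 gives -(64/15)*pi*i.

Continued minus principal equals -(64/15)*pi*i.


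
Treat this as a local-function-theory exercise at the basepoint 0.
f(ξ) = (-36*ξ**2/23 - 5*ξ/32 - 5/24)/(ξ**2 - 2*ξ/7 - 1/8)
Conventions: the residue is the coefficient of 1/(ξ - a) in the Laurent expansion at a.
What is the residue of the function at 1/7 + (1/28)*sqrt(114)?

The residue is -3109/10304 - (53035/880992)*sqrt(114).

The factor ξ**2 - 2*ξ/7 - 1/8 splits as (ξ - a)(ξ - a') with a = 1/7 + (1/28)*sqrt(114), a' = 1/7 - (1/28)*sqrt(114). At the order-1 pole a set g(ξ) = (ξ - a)*f(ξ) = [-36*ξ**2/23 - 5*ξ/32 - 5/24] / (ξ - a').
Simple pole: residue = g(a) at a = 1/7 + (1/28)*sqrt(114), which is -3109/10304 - (53035/880992)*sqrt(114).


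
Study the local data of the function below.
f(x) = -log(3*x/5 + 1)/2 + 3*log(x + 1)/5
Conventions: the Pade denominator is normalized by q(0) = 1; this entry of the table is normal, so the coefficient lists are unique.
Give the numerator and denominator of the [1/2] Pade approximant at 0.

Taylor coefficients needed (expand at 0): a_0 = 0, a_1 = 3/10, a_2 = -21/100, a_3 = 41/250.
Write the denominator as Q(x) = 1 + q1*x + q2*x^2. Requiring Q*f - P = O(x^4) with deg P <= 1 kills the coefficients of x^2..x^3 in Q*f:
  x^2: a_2 + q1*a_1 + q2*a_0 = 0, i.e. -21/100 + (3/10)*q1 + (0)*q2 = 0.
  x^3: a_3 + q1*a_2 + q2*a_1 = 0, i.e. 41/250 + (-21/100)*q1 + (3/10)*q2 = 0.
Solving this linear system: q1 = 7/10, q2 = -17/300.
The numerator is Q*f truncated at degree 1: P0 = a_0 = 0; P1 = a_1 + q1*a_0 = 3/10.

The Pade approximant has numerator coefficients [0, 3/10]; denominator coefficients [1, 7/10, -17/300].


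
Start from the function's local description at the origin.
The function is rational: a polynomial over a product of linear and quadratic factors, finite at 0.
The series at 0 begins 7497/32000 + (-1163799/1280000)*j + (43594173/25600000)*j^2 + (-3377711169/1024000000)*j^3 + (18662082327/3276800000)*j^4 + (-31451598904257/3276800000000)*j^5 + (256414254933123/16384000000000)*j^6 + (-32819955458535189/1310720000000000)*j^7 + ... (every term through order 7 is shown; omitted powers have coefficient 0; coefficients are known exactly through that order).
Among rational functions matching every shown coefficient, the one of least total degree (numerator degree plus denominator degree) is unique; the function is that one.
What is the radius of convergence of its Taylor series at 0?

The radius of convergence is 5/7.

No rational of total degree below 6 reproduces all 8 coefficients; solving the [1/5] Pade equations on them gives f(j) = (5*j - 34/15)/((j - 8/3)**3*(j + 5/7)**2), whose expansion matches every shown term.
Denominator factor (j - 8/3)^3: pole of order 3 at 8/3, modulus 8/3.
Denominator factor (j + 5/7)^2: pole of order 2 at -5/7, modulus 5/7.
The radius of convergence is the smallest modulus among the singular points: 5/7.


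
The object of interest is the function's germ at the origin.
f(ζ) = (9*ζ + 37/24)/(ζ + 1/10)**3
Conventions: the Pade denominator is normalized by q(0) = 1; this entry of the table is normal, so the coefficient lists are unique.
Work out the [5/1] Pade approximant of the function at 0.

The Pade approximant has numerator coefficients [4625/3, -23686750/1359, 79771000/453, -722830000/453, 16947550000/1359, -32397500000/453]; denominator coefficients [1, 5824/453].

Taylor coefficients needed (expand at 0): a_0 = 4625/3, a_1 = -37250, a_2 = 655000, a_3 = -30050000/3, a_4 = 141250000, a_5 = -1887500000, a_6 = 72800000000/3.
Write the denominator as Q(ζ) = 1 + q1*ζ. Requiring Q*f - P = O(ζ^7) with deg P <= 5 kills the coefficients of ζ^6..ζ^6 in Q*f:
  ζ^6: a_6 + q1*a_5 = 0, i.e. 72800000000/3 + (-1887500000)*q1 = 0.
Solving this linear system: q1 = 5824/453.
The numerator is Q*f truncated at degree 5: P0 = a_0 = 4625/3; P1 = a_1 + q1*a_0 = -23686750/1359; P2 = a_2 + q1*a_1 = 79771000/453; P3 = a_3 + q1*a_2 = -722830000/453; P4 = a_4 + q1*a_3 = 16947550000/1359; P5 = a_5 + q1*a_4 = -32397500000/453.


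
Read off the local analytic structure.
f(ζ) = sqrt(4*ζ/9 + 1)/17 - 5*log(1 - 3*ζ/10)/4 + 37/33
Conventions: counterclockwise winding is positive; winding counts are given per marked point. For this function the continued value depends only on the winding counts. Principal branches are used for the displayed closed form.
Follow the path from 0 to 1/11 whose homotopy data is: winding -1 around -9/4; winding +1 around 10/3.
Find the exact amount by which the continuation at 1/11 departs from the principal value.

The rational part is single-valued and drops out of the difference; each branch term changes only by its own monodromy.
(1/17)*sqrt(1 - ζ/(-9/4)): winding -1 is odd, the square root flips sign, contributing -2*(1/17)*sqrt(1 - (1/11)/(-9/4)) = -2*(1/17)*sqrt(103/99) = -(2/561)*sqrt(1133).
(-5/4)*log(1 - ζ/(10/3)): each positive loop around 10/3 adds 2*pi*i to the log, so winding +1 contributes (-5/4)*(1)*2*pi*i = -(5/2)*pi*i.
Summing the contributions at ζ = 1/11 gives (-(2/561)*sqrt(1133)) - ((5/2)*pi)*i.

Continued minus principal equals (-(2/561)*sqrt(1133)) - ((5/2)*pi)*i.


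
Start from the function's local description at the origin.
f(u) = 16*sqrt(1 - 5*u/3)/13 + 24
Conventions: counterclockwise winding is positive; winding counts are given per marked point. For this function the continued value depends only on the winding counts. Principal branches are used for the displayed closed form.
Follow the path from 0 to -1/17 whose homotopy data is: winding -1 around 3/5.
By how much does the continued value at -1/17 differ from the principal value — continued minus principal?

The rational part is single-valued and drops out of the difference; each branch term changes only by its own monodromy.
(16/13)*sqrt(1 - u/(3/5)): winding -1 is odd, the square root flips sign, contributing -2*(16/13)*sqrt(1 - (-1/17)/(3/5)) = -2*(16/13)*sqrt(56/51) = -(64/663)*sqrt(714).
Summing the contributions at u = -1/17 gives -(64/663)*sqrt(714).

Continued minus principal equals -(64/663)*sqrt(714).


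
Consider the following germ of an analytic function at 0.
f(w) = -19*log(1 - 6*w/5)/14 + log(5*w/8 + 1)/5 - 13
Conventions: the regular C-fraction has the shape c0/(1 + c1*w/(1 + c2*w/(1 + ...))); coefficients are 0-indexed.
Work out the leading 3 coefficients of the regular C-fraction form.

Taylor coefficients (expand at 0): a_0 = -13, a_1 = 491/280, a_2 = 21013/22400.
c0 = a_0 = -13. Peel one level at a time: if S = 1 + c*w/S' with S'(0) = 1, then c is the w-coefficient of S and S' = c*w/(S - 1).
S_1 = c0/f = 1 + (491/3640)*w + (478869/5299840)*w^2 + ...; c1 = 491/3640.
S_2 = c1*w/(S_1 - 1) = 1 + (-478869/714896)*w + ...; c2 = -478869/714896.

The regular C-fraction coefficients are [-13, 491/3640, -478869/714896].


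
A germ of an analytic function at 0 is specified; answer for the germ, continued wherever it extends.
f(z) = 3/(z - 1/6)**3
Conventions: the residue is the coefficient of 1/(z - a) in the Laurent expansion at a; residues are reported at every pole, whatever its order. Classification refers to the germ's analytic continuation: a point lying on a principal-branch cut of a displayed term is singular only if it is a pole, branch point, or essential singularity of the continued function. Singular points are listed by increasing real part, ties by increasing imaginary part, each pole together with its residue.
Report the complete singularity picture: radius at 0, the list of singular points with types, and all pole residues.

Radius of convergence at 0: 1/6.
At 1/6: a pole of order 3; residue 0.

Denominator factor (z - 1/6)^3: pole of order 3 at 1/6, modulus 1/6.
The radius of convergence is the smallest modulus among the singular points: 1/6.
At the order-3 pole 1/6 set g(z) = (z - (1/6))^3*f(z) = 3.
Order-3 pole: residue = g''(a)/2; g''(1/6) = 0, so the residue is 0.


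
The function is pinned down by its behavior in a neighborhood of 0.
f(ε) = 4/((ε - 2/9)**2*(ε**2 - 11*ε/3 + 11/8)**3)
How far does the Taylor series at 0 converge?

Denominator factor (ε - 2/9)^2: pole of order 2 at 2/9, modulus 2/9.
Denominator factor (ε**2 - 11*ε/3 + 11/8)^3: discriminant 143/18, real irrational roots 11/6 + (1/12)*sqrt(286) and 11/6 - (1/12)*sqrt(286); poles of order 3, moduli 11/6 + (1/12)*sqrt(286) and 11/6 - (1/12)*sqrt(286).
The radius of convergence is the smallest modulus among the singular points: 2/9.

The radius of convergence is 2/9.


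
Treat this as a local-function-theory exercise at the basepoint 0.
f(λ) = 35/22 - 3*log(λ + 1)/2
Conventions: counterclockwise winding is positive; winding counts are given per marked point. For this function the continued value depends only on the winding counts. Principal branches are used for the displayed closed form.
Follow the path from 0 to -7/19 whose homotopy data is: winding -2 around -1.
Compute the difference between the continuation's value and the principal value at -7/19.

Continued minus principal equals (6)*pi*i.

The rational part is single-valued and drops out of the difference; each branch term changes only by its own monodromy.
(-3/2)*log(1 - λ/(-1)): each positive loop around -1 adds 2*pi*i to the log, so winding -2 contributes (-3/2)*(-2)*2*pi*i = (6)*pi*i.
Summing the contributions at λ = -7/19 gives (6)*pi*i.


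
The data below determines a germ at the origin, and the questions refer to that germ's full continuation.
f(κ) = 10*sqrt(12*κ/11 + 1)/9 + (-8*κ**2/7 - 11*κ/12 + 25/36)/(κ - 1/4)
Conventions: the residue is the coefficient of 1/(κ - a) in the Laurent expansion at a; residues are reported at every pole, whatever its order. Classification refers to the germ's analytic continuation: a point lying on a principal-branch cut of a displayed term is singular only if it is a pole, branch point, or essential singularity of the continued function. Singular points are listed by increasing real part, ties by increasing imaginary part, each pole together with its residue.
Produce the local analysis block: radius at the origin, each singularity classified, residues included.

Radius of convergence at 0: 1/4.
At -11/12: an algebraic (square-root) branch point.
At 1/4: a pole of order 1; residue 397/1008.

Denominator factor (κ - 1/4): pole of order 1 at 1/4, modulus 1/4.
Branch term (10/9)*sqrt(1 - κ/(-11/12)): its argument vanishes at κ = -11/12, a square-root branch point, modulus 11/12.
The radius of convergence is the smallest modulus among the singular points: 1/4.
The branch term is analytic at 1/4 and contributes nothing to the residue; only the rational part matters.
At the order-1 pole 1/4 set g(κ) = (κ - (1/4))*(rational part) = -8*κ**2/7 - 11*κ/12 + 25/36.
Simple pole: residue = g(a) at a = 1/4, which is 397/1008.
List the singular points by increasing real part (a conjugate pair: the negative imaginary part first).


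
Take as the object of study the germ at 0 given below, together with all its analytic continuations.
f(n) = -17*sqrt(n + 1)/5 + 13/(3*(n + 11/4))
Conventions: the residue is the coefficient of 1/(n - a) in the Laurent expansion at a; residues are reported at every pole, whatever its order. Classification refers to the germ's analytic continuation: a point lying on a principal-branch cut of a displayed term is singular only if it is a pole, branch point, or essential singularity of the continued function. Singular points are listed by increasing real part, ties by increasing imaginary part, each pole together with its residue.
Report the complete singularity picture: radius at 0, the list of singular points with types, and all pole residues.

Denominator factor (n + 11/4): pole of order 1 at -11/4, modulus 11/4.
Branch term (-17/5)*sqrt(1 - n/(-1)): its argument vanishes at n = -1, a square-root branch point, modulus 1.
The radius of convergence is the smallest modulus among the singular points: 1.
The branch term is analytic at -11/4 and contributes nothing to the residue; only the rational part matters.
At the order-1 pole -11/4 set g(n) = (n - (-11/4))*(rational part) = 13/3.
Simple pole: residue = g(a) at a = -11/4, which is 13/3.
List the singular points by increasing real part (a conjugate pair: the negative imaginary part first).

Radius of convergence at 0: 1.
At -11/4: a pole of order 1; residue 13/3.
At -1: an algebraic (square-root) branch point.


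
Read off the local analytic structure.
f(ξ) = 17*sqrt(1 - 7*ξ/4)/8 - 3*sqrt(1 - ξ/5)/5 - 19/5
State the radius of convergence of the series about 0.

Branch term (-3/5)*sqrt(1 - ξ/(5)): its argument vanishes at ξ = 5, a square-root branch point, modulus 5.
Branch term (17/8)*sqrt(1 - ξ/(4/7)): its argument vanishes at ξ = 4/7, a square-root branch point, modulus 4/7.
The radius of convergence is the smallest modulus among the singular points: 4/7.

The radius of convergence is 4/7.


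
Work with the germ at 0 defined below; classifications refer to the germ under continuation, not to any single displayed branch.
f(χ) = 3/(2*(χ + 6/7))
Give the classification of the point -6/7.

The point is a pole of order 1.

The denominator factor χ + 6/7 vanishes at -6/7 and appears to the power 1; the numerator there equals 3/2, nonzero, and no other factor vanishes.
Hence a pole whose order is the multiplicity, 1.


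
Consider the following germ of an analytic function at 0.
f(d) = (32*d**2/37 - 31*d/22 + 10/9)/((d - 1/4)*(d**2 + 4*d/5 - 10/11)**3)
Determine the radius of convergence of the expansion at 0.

The radius of convergence is 1/4.

Denominator factor (d**2 + 4*d/5 - 10/11)^3: discriminant 1176/275, real irrational roots -2/5 + (7/55)*sqrt(66) and -2/5 - (7/55)*sqrt(66); poles of order 3, moduli -2/5 + (7/55)*sqrt(66) and 2/5 + (7/55)*sqrt(66).
Denominator factor (d - 1/4): pole of order 1 at 1/4, modulus 1/4.
The radius of convergence is the smallest modulus among the singular points: 1/4.


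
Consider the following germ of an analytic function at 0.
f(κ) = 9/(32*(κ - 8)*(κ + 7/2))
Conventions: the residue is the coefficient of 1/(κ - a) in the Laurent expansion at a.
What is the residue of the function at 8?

The residue is 9/368.

At the order-1 pole 8 set g(κ) = (κ - (8))*f(κ) = 9/(32*(κ + 7/2)).
Simple pole: residue = g(a) at a = 8, which is 9/368.


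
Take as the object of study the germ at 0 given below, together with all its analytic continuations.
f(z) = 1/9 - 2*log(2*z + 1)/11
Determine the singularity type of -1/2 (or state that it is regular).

The term (-2/11)*log(1 - z/(-1/2)) has argument 1 - -1/2/(-1/2) = 0 at -1/2: a logarithmic (infinitely-sheeted) branch point; the remaining terms are analytic or single-valued there.

The point is a logarithmic branch point.


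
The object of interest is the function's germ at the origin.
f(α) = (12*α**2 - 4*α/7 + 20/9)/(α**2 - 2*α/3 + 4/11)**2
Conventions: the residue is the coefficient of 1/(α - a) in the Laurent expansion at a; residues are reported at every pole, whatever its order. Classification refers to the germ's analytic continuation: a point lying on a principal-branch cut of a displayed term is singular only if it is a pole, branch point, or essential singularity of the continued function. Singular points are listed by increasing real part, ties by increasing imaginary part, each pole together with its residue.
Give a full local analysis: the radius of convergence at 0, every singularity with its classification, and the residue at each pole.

Radius of convergence at 0: (2/11)*sqrt(11).
At (1/3) - ((5/33)*sqrt(11))*i: a pole of order 2; residue ((3324/875)*sqrt(11))*i.
At (1/3) + ((5/33)*sqrt(11))*i: a pole of order 2; residue -((3324/875)*sqrt(11))*i.

Denominator factor (α**2 - 2*α/3 + 4/11)^2: discriminant -100/99, complex-conjugate roots (1/3) + ((5/33)*sqrt(11))*i and (1/3) - ((5/33)*sqrt(11))*i; poles of order 2, moduli (2/11)*sqrt(11) and (2/11)*sqrt(11).
The radius of convergence is the smallest modulus among the singular points: (2/11)*sqrt(11).
The factor α**2 - 2*α/3 + 4/11 splits as (α - a)(α - a') with a = (1/3) - ((5/33)*sqrt(11))*i, a' = (1/3) + ((5/33)*sqrt(11))*i. At the order-2 pole a set g(α) = (α - a)^2*f(α) = [12*α**2 - 4*α/7 + 20/9] / (α - a')^2.
Order-2 pole: residue = g'(a); g'((1/3) - ((5/33)*sqrt(11))*i) = ((3324/875)*sqrt(11))*i, so the residue is ((3324/875)*sqrt(11))*i.
The factor α**2 - 2*α/3 + 4/11 splits as (α - a)(α - a') with a = (1/3) + ((5/33)*sqrt(11))*i, a' = (1/3) - ((5/33)*sqrt(11))*i. At the order-2 pole a set g(α) = (α - a)^2*f(α) = [12*α**2 - 4*α/7 + 20/9] / (α - a')^2.
Order-2 pole: residue = g'(a); g'((1/3) + ((5/33)*sqrt(11))*i) = -((3324/875)*sqrt(11))*i, so the residue is -((3324/875)*sqrt(11))*i.
List the singular points by increasing real part (a conjugate pair: the negative imaginary part first).
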